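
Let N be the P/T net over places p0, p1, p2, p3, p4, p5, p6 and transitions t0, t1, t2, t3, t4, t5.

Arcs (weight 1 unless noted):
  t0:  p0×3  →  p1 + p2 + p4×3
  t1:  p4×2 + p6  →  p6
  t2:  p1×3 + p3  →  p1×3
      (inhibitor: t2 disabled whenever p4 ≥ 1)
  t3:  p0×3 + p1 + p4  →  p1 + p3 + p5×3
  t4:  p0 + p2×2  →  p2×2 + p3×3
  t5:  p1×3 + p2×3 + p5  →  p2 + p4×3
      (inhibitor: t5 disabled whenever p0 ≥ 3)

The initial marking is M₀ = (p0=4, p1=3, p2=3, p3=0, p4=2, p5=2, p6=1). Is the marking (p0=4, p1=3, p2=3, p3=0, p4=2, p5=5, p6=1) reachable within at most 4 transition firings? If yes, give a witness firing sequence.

NO — not reachable within 4 firings

depth 0: 1 marking
depth 1: 5 markings reached so far
depth 2: 12 markings reached so far
depth 3: 22 markings reached so far
depth 4: 34 markings reached so far
target is not among the 34 markings reachable within 4 steps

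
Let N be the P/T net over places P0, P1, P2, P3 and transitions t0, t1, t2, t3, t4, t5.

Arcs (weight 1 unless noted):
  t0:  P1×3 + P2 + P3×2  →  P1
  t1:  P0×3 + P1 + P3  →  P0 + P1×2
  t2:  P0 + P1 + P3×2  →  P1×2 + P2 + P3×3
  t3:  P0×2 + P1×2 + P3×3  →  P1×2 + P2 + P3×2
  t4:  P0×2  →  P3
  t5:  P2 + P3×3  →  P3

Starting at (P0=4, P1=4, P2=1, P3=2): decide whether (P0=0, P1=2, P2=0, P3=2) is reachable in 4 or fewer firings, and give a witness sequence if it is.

step 1: fire t0:  (P0=4, P1=4, P2=1, P3=2) → (P0=4, P1=2, P2=0, P3=0)
step 2: fire t4:  (P0=4, P1=2, P2=0, P3=0) → (P0=2, P1=2, P2=0, P3=1)
step 3: fire t4:  (P0=2, P1=2, P2=0, P3=1) → (P0=0, P1=2, P2=0, P3=2)

YES — reachable via ⟨t0, t4, t4⟩ (3 firings)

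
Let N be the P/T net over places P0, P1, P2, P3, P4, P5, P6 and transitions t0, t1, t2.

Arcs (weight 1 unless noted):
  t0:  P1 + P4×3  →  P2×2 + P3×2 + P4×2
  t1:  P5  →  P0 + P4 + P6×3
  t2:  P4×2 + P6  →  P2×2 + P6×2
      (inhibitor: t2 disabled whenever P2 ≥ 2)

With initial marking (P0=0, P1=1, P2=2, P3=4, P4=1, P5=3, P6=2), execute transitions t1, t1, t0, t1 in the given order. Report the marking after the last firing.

step 1: fire t1:  (P0=0, P1=1, P2=2, P3=4, P4=1, P5=3, P6=2) → (P0=1, P1=1, P2=2, P3=4, P4=2, P5=2, P6=5)
step 2: fire t1:  (P0=1, P1=1, P2=2, P3=4, P4=2, P5=2, P6=5) → (P0=2, P1=1, P2=2, P3=4, P4=3, P5=1, P6=8)
step 3: fire t0:  (P0=2, P1=1, P2=2, P3=4, P4=3, P5=1, P6=8) → (P0=2, P1=0, P2=4, P3=6, P4=2, P5=1, P6=8)
step 4: fire t1:  (P0=2, P1=0, P2=4, P3=6, P4=2, P5=1, P6=8) → (P0=3, P1=0, P2=4, P3=6, P4=3, P5=0, P6=11)

(P0=3, P1=0, P2=4, P3=6, P4=3, P5=0, P6=11)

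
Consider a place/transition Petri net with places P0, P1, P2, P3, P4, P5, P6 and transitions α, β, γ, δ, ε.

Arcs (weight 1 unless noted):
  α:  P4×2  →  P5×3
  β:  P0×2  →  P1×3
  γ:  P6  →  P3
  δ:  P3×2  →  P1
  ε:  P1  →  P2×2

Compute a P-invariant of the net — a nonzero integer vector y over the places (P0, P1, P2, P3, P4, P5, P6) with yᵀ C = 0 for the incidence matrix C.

y = (P0:0, P1:0, P2:0, P3:0, P4:3, P5:2, P6:0)

Incidence matrix C (rows=places, cols=transitions):
        α    β    γ    δ    ε
   P0   0   -2    0    0    0
   P1   0    3    0    1   -1
   P2   0    0    0    0    2
   P3   0    0    1   -2    0
   P4  -2    0    0    0    0
   P5   3    0    0    0    0
   P6   0    0   -1    0    0

Candidate y = [0, 0, 0, 0, 3, 2, 0]; check y·C column-wise:
  col α: 3·-2 + 2·3 = 0
  col β: 0·-2 + 0·3 + 3·0 + 2·0 = 0
  col γ: 0·1 + 3·0 + 2·0 + 0·-1 = 0
  col δ: 0·1 + 0·-2 + 3·0 + 2·0 = 0
  col ε: 0·-1 + 0·2 + 3·0 + 2·0 = 0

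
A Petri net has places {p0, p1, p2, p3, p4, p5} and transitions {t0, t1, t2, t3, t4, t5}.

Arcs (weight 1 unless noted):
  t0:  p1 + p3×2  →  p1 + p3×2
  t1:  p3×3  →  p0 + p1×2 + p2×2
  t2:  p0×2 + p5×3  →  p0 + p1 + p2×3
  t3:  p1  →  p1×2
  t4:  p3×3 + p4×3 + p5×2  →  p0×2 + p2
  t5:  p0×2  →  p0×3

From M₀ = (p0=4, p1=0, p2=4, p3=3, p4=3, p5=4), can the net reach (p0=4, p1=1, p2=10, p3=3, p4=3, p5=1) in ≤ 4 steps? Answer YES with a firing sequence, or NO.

NO — not reachable within 4 firings

depth 0: 1 marking
depth 1: 5 markings reached so far
depth 2: 12 markings reached so far
depth 3: 22 markings reached so far
depth 4: 35 markings reached so far
target is not among the 35 markings reachable within 4 steps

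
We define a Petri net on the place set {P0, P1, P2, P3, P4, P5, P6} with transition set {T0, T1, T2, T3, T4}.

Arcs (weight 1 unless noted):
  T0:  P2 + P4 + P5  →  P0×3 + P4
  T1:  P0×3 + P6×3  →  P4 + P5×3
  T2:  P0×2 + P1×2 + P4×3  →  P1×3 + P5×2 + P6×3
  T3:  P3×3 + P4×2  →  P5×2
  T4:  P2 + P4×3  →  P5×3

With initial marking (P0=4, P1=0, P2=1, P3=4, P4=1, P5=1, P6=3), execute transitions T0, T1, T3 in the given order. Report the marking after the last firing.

(P0=4, P1=0, P2=0, P3=1, P4=0, P5=5, P6=0)

step 1: fire T0:  (P0=4, P1=0, P2=1, P3=4, P4=1, P5=1, P6=3) → (P0=7, P1=0, P2=0, P3=4, P4=1, P5=0, P6=3)
step 2: fire T1:  (P0=7, P1=0, P2=0, P3=4, P4=1, P5=0, P6=3) → (P0=4, P1=0, P2=0, P3=4, P4=2, P5=3, P6=0)
step 3: fire T3:  (P0=4, P1=0, P2=0, P3=4, P4=2, P5=3, P6=0) → (P0=4, P1=0, P2=0, P3=1, P4=0, P5=5, P6=0)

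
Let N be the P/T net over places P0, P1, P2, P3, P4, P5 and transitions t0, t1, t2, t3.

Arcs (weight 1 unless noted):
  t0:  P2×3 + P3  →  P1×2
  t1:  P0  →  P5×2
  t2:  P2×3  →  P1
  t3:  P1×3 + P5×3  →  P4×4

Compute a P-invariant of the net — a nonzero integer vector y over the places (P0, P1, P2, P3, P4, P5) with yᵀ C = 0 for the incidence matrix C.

y = (P0:0, P1:12, P2:4, P3:12, P4:9, P5:0)

Incidence matrix C (rows=places, cols=transitions):
       t0   t1   t2   t3
   P0   0   -1    0    0
   P1   2    0    1   -3
   P2  -3    0   -3    0
   P3  -1    0    0    0
   P4   0    0    0    4
   P5   0    2    0   -3

Candidate y = [0, 12, 4, 12, 9, 0]; check y·C column-wise:
  col t0: 12·2 + 4·-3 + 12·-1 + 9·0 = 0
  col t1: 0·-1 + 12·0 + 4·0 + 12·0 + 9·0 + 0·2 = 0
  col t2: 12·1 + 4·-3 + 12·0 + 9·0 = 0
  col t3: 12·-3 + 4·0 + 12·0 + 9·4 + 0·-3 = 0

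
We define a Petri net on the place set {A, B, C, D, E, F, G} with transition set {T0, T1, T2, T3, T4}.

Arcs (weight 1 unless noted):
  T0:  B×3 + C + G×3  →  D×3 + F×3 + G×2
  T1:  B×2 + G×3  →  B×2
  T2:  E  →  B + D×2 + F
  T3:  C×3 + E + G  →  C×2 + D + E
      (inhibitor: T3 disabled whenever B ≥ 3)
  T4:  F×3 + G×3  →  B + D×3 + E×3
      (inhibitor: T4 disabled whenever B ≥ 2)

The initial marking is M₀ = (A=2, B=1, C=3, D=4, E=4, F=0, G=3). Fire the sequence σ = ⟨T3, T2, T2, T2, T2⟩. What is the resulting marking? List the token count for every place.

step 1: fire T3:  (A=2, B=1, C=3, D=4, E=4, F=0, G=3) → (A=2, B=1, C=2, D=5, E=4, F=0, G=2)
step 2: fire T2:  (A=2, B=1, C=2, D=5, E=4, F=0, G=2) → (A=2, B=2, C=2, D=7, E=3, F=1, G=2)
step 3: fire T2:  (A=2, B=2, C=2, D=7, E=3, F=1, G=2) → (A=2, B=3, C=2, D=9, E=2, F=2, G=2)
step 4: fire T2:  (A=2, B=3, C=2, D=9, E=2, F=2, G=2) → (A=2, B=4, C=2, D=11, E=1, F=3, G=2)
step 5: fire T2:  (A=2, B=4, C=2, D=11, E=1, F=3, G=2) → (A=2, B=5, C=2, D=13, E=0, F=4, G=2)

(A=2, B=5, C=2, D=13, E=0, F=4, G=2)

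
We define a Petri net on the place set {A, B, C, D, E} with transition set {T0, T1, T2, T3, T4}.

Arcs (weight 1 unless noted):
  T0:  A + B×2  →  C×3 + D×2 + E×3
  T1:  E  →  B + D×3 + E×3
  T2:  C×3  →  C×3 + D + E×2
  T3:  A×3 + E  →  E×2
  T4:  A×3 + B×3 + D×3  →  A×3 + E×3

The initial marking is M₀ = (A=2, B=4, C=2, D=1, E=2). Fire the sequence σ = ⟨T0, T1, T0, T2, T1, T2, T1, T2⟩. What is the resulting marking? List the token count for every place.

(A=0, B=3, C=8, D=17, E=20)

step 1: fire T0:  (A=2, B=4, C=2, D=1, E=2) → (A=1, B=2, C=5, D=3, E=5)
step 2: fire T1:  (A=1, B=2, C=5, D=3, E=5) → (A=1, B=3, C=5, D=6, E=7)
step 3: fire T0:  (A=1, B=3, C=5, D=6, E=7) → (A=0, B=1, C=8, D=8, E=10)
step 4: fire T2:  (A=0, B=1, C=8, D=8, E=10) → (A=0, B=1, C=8, D=9, E=12)
step 5: fire T1:  (A=0, B=1, C=8, D=9, E=12) → (A=0, B=2, C=8, D=12, E=14)
step 6: fire T2:  (A=0, B=2, C=8, D=12, E=14) → (A=0, B=2, C=8, D=13, E=16)
step 7: fire T1:  (A=0, B=2, C=8, D=13, E=16) → (A=0, B=3, C=8, D=16, E=18)
step 8: fire T2:  (A=0, B=3, C=8, D=16, E=18) → (A=0, B=3, C=8, D=17, E=20)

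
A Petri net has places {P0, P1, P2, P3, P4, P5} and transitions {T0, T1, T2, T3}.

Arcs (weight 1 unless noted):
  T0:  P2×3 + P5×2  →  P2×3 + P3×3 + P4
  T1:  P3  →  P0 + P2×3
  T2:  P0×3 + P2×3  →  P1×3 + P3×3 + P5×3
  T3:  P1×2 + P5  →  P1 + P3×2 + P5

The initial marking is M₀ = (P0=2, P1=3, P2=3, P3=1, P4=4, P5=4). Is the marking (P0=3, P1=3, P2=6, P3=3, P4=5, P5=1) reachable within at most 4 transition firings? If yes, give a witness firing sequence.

NO — not reachable within 4 firings

depth 0: 1 marking
depth 1: 4 markings reached so far
depth 2: 10 markings reached so far
depth 3: 20 markings reached so far
depth 4: 34 markings reached so far
target is not among the 34 markings reachable within 4 steps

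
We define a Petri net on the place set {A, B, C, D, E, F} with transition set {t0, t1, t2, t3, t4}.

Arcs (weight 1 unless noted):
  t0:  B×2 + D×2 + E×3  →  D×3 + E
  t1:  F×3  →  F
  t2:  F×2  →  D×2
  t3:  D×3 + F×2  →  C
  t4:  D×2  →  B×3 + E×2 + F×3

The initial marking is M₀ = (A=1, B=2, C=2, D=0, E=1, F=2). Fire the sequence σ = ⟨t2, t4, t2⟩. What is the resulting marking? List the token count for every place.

step 1: fire t2:  (A=1, B=2, C=2, D=0, E=1, F=2) → (A=1, B=2, C=2, D=2, E=1, F=0)
step 2: fire t4:  (A=1, B=2, C=2, D=2, E=1, F=0) → (A=1, B=5, C=2, D=0, E=3, F=3)
step 3: fire t2:  (A=1, B=5, C=2, D=0, E=3, F=3) → (A=1, B=5, C=2, D=2, E=3, F=1)

(A=1, B=5, C=2, D=2, E=3, F=1)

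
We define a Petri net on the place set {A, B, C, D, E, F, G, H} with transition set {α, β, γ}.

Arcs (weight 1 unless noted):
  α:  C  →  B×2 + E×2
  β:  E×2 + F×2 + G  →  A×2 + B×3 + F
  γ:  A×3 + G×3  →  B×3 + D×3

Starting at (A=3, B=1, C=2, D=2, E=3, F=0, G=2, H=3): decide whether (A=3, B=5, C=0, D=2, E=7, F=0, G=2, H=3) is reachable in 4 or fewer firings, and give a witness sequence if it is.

step 1: fire α:  (A=3, B=1, C=2, D=2, E=3, F=0, G=2, H=3) → (A=3, B=3, C=1, D=2, E=5, F=0, G=2, H=3)
step 2: fire α:  (A=3, B=3, C=1, D=2, E=5, F=0, G=2, H=3) → (A=3, B=5, C=0, D=2, E=7, F=0, G=2, H=3)

YES — reachable via ⟨α, α⟩ (2 firings)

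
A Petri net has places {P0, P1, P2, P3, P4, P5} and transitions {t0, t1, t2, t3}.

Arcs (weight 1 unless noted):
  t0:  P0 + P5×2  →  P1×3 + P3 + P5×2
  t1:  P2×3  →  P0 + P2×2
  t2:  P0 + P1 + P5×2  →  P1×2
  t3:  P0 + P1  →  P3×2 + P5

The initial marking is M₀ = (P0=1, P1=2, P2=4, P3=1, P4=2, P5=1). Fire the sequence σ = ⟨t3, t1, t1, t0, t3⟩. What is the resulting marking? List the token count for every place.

step 1: fire t3:  (P0=1, P1=2, P2=4, P3=1, P4=2, P5=1) → (P0=0, P1=1, P2=4, P3=3, P4=2, P5=2)
step 2: fire t1:  (P0=0, P1=1, P2=4, P3=3, P4=2, P5=2) → (P0=1, P1=1, P2=3, P3=3, P4=2, P5=2)
step 3: fire t1:  (P0=1, P1=1, P2=3, P3=3, P4=2, P5=2) → (P0=2, P1=1, P2=2, P3=3, P4=2, P5=2)
step 4: fire t0:  (P0=2, P1=1, P2=2, P3=3, P4=2, P5=2) → (P0=1, P1=4, P2=2, P3=4, P4=2, P5=2)
step 5: fire t3:  (P0=1, P1=4, P2=2, P3=4, P4=2, P5=2) → (P0=0, P1=3, P2=2, P3=6, P4=2, P5=3)

(P0=0, P1=3, P2=2, P3=6, P4=2, P5=3)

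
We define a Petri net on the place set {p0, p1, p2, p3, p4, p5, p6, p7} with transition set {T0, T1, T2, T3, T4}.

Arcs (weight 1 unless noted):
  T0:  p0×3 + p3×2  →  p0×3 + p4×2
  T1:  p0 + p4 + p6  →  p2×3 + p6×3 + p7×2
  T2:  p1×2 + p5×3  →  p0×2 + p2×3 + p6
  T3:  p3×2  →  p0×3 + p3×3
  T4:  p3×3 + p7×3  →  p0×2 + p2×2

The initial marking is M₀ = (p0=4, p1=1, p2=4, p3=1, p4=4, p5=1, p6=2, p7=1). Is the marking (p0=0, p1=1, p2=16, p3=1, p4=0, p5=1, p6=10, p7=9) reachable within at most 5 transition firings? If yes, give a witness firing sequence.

YES — reachable via ⟨T1, T1, T1, T1⟩ (4 firings)

step 1: fire T1:  (p0=4, p1=1, p2=4, p3=1, p4=4, p5=1, p6=2, p7=1) → (p0=3, p1=1, p2=7, p3=1, p4=3, p5=1, p6=4, p7=3)
step 2: fire T1:  (p0=3, p1=1, p2=7, p3=1, p4=3, p5=1, p6=4, p7=3) → (p0=2, p1=1, p2=10, p3=1, p4=2, p5=1, p6=6, p7=5)
step 3: fire T1:  (p0=2, p1=1, p2=10, p3=1, p4=2, p5=1, p6=6, p7=5) → (p0=1, p1=1, p2=13, p3=1, p4=1, p5=1, p6=8, p7=7)
step 4: fire T1:  (p0=1, p1=1, p2=13, p3=1, p4=1, p5=1, p6=8, p7=7) → (p0=0, p1=1, p2=16, p3=1, p4=0, p5=1, p6=10, p7=9)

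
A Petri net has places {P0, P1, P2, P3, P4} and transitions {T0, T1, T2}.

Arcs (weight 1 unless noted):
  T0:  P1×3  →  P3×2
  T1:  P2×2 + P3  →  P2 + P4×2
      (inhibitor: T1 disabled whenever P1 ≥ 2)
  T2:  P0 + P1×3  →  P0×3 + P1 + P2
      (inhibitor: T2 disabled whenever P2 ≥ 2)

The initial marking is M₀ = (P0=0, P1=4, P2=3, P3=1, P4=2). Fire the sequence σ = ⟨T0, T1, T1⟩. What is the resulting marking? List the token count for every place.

step 1: fire T0:  (P0=0, P1=4, P2=3, P3=1, P4=2) → (P0=0, P1=1, P2=3, P3=3, P4=2)
step 2: fire T1:  (P0=0, P1=1, P2=3, P3=3, P4=2) → (P0=0, P1=1, P2=2, P3=2, P4=4)
step 3: fire T1:  (P0=0, P1=1, P2=2, P3=2, P4=4) → (P0=0, P1=1, P2=1, P3=1, P4=6)

(P0=0, P1=1, P2=1, P3=1, P4=6)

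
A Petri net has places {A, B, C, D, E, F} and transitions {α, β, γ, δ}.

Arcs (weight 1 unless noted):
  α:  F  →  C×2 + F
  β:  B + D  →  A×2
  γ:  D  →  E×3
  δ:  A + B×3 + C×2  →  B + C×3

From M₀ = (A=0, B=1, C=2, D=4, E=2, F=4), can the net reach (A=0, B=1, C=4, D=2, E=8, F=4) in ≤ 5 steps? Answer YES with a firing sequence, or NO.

YES — reachable via ⟨α, γ, γ⟩ (3 firings)

step 1: fire α:  (A=0, B=1, C=2, D=4, E=2, F=4) → (A=0, B=1, C=4, D=4, E=2, F=4)
step 2: fire γ:  (A=0, B=1, C=4, D=4, E=2, F=4) → (A=0, B=1, C=4, D=3, E=5, F=4)
step 3: fire γ:  (A=0, B=1, C=4, D=3, E=5, F=4) → (A=0, B=1, C=4, D=2, E=8, F=4)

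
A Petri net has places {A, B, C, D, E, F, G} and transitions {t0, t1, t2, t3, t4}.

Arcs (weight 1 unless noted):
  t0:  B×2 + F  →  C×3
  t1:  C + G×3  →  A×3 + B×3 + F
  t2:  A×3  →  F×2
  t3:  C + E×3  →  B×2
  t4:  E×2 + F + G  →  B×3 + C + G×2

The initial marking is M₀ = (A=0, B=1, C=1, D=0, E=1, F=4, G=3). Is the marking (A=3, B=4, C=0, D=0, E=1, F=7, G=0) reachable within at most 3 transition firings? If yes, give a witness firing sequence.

depth 0: 1 marking
depth 1: 2 markings reached so far
depth 2: 4 markings reached so far
depth 3: 6 markings reached so far
target is not among the 6 markings reachable within 3 steps

NO — not reachable within 3 firings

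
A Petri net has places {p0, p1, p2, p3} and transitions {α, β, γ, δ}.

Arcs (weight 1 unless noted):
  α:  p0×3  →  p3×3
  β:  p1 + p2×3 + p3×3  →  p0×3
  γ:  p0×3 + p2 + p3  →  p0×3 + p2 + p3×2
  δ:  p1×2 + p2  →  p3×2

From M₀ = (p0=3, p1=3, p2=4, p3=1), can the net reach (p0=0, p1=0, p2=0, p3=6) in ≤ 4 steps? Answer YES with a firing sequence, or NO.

YES — reachable via ⟨α, β, α, δ⟩ (4 firings)

step 1: fire α:  (p0=3, p1=3, p2=4, p3=1) → (p0=0, p1=3, p2=4, p3=4)
step 2: fire β:  (p0=0, p1=3, p2=4, p3=4) → (p0=3, p1=2, p2=1, p3=1)
step 3: fire α:  (p0=3, p1=2, p2=1, p3=1) → (p0=0, p1=2, p2=1, p3=4)
step 4: fire δ:  (p0=0, p1=2, p2=1, p3=4) → (p0=0, p1=0, p2=0, p3=6)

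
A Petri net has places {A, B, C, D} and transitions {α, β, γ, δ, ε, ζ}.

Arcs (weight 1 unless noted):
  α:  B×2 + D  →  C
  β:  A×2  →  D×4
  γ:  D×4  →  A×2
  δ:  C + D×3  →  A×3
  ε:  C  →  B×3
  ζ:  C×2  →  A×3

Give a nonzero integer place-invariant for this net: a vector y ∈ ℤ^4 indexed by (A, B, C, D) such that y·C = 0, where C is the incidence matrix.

y = (A:2, B:1, C:3, D:1)

Incidence matrix C (rows=places, cols=transitions):
        α    β    γ    δ    ε    ζ
    A   0   -2    2    3    0    3
    B  -2    0    0    0    3    0
    C   1    0    0   -1   -1   -2
    D  -1    4   -4   -3    0    0

Candidate y = [2, 1, 3, 1]; check y·C column-wise:
  col α: 2·0 + 1·-2 + 3·1 + 1·-1 = 0
  col β: 2·-2 + 1·0 + 3·0 + 1·4 = 0
  col γ: 2·2 + 1·0 + 3·0 + 1·-4 = 0
  col δ: 2·3 + 1·0 + 3·-1 + 1·-3 = 0
  col ε: 2·0 + 1·3 + 3·-1 + 1·0 = 0
  col ζ: 2·3 + 1·0 + 3·-2 + 1·0 = 0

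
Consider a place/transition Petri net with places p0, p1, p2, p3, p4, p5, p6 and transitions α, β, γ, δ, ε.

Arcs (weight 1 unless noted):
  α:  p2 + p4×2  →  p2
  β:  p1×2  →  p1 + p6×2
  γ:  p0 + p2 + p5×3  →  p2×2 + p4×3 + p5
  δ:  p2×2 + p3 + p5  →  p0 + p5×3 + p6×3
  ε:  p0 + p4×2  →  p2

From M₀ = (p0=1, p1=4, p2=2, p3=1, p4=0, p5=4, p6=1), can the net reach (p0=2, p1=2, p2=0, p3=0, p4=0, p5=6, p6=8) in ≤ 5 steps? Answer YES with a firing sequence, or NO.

step 1: fire β:  (p0=1, p1=4, p2=2, p3=1, p4=0, p5=4, p6=1) → (p0=1, p1=3, p2=2, p3=1, p4=0, p5=4, p6=3)
step 2: fire β:  (p0=1, p1=3, p2=2, p3=1, p4=0, p5=4, p6=3) → (p0=1, p1=2, p2=2, p3=1, p4=0, p5=4, p6=5)
step 3: fire δ:  (p0=1, p1=2, p2=2, p3=1, p4=0, p5=4, p6=5) → (p0=2, p1=2, p2=0, p3=0, p4=0, p5=6, p6=8)

YES — reachable via ⟨β, β, δ⟩ (3 firings)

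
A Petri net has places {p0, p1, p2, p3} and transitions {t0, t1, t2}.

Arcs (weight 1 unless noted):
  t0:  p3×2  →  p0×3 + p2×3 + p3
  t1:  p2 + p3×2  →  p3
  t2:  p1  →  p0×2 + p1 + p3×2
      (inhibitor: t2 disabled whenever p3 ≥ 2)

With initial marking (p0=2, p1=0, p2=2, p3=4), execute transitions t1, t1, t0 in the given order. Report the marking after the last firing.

(p0=5, p1=0, p2=3, p3=1)

step 1: fire t1:  (p0=2, p1=0, p2=2, p3=4) → (p0=2, p1=0, p2=1, p3=3)
step 2: fire t1:  (p0=2, p1=0, p2=1, p3=3) → (p0=2, p1=0, p2=0, p3=2)
step 3: fire t0:  (p0=2, p1=0, p2=0, p3=2) → (p0=5, p1=0, p2=3, p3=1)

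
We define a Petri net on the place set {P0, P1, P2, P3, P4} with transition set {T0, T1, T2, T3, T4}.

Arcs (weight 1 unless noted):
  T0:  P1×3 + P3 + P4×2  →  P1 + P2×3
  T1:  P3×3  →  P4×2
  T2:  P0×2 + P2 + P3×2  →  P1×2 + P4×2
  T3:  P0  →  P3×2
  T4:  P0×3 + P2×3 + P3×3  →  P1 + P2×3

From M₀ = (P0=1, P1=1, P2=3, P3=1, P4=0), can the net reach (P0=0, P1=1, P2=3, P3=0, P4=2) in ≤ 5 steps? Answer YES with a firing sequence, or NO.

YES — reachable via ⟨T3, T1⟩ (2 firings)

step 1: fire T3:  (P0=1, P1=1, P2=3, P3=1, P4=0) → (P0=0, P1=1, P2=3, P3=3, P4=0)
step 2: fire T1:  (P0=0, P1=1, P2=3, P3=3, P4=0) → (P0=0, P1=1, P2=3, P3=0, P4=2)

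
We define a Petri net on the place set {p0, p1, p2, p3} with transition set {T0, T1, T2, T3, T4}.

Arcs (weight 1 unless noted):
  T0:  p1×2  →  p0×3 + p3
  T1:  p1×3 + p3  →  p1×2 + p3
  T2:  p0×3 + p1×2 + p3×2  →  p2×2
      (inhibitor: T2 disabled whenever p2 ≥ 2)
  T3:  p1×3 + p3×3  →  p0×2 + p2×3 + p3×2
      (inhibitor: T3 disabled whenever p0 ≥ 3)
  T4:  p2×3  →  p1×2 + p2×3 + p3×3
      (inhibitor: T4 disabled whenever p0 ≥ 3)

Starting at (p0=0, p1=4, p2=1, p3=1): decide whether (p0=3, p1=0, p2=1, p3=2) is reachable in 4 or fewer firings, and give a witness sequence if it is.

YES — reachable via ⟨T1, T1, T0⟩ (3 firings)

step 1: fire T1:  (p0=0, p1=4, p2=1, p3=1) → (p0=0, p1=3, p2=1, p3=1)
step 2: fire T1:  (p0=0, p1=3, p2=1, p3=1) → (p0=0, p1=2, p2=1, p3=1)
step 3: fire T0:  (p0=0, p1=2, p2=1, p3=1) → (p0=3, p1=0, p2=1, p3=2)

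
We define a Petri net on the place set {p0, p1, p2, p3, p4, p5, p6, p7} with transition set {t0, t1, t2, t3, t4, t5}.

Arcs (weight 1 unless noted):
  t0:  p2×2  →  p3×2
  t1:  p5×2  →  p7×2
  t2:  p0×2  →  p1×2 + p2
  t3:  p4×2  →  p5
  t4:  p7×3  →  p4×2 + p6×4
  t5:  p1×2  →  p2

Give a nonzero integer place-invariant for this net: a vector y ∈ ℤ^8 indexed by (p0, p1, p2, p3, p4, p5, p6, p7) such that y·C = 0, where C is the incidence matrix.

y = (p0:2, p1:1, p2:2, p3:2, p4:0, p5:0, p6:0, p7:0)

Incidence matrix C (rows=places, cols=transitions):
       t0   t1   t2   t3   t4   t5
   p0   0    0   -2    0    0    0
   p1   0    0    2    0    0   -2
   p2  -2    0    1    0    0    1
   p3   2    0    0    0    0    0
   p4   0    0    0   -2    2    0
   p5   0   -2    0    1    0    0
   p6   0    0    0    0    4    0
   p7   0    2    0    0   -3    0

Candidate y = [2, 1, 2, 2, 0, 0, 0, 0]; check y·C column-wise:
  col t0: 2·0 + 1·0 + 2·-2 + 2·2 = 0
  col t1: 2·0 + 1·0 + 2·0 + 2·0 + 0·-2 + 0·2 = 0
  col t2: 2·-2 + 1·2 + 2·1 + 2·0 = 0
  col t3: 2·0 + 1·0 + 2·0 + 2·0 + 0·-2 + 0·1 = 0
  col t4: 2·0 + 1·0 + 2·0 + 2·0 + 0·2 + 0·4 + 0·-3 = 0
  col t5: 2·0 + 1·-2 + 2·1 + 2·0 = 0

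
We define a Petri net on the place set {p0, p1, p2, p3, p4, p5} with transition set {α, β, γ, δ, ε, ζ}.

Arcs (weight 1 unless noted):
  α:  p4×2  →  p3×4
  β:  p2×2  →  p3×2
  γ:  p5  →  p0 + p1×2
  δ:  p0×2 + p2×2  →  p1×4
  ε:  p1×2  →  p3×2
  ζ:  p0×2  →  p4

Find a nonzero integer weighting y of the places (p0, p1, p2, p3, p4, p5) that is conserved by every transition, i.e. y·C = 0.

Incidence matrix C (rows=places, cols=transitions):
        α    β    γ    δ    ε    ζ
   p0   0    0    1   -2    0   -2
   p1   0    0    2    4   -2    0
   p2   0   -2    0   -2    0    0
   p3   4    2    0    0    2    0
   p4  -2    0    0    0    0    1
   p5   0    0   -1    0    0    0

Candidate y = [1, 1, 1, 1, 2, 3]; check y·C column-wise:
  col α: 1·0 + 1·0 + 1·0 + 1·4 + 2·-2 + 3·0 = 0
  col β: 1·0 + 1·0 + 1·-2 + 1·2 + 2·0 + 3·0 = 0
  col γ: 1·1 + 1·2 + 1·0 + 1·0 + 2·0 + 3·-1 = 0
  col δ: 1·-2 + 1·4 + 1·-2 + 1·0 + 2·0 + 3·0 = 0
  col ε: 1·0 + 1·-2 + 1·0 + 1·2 + 2·0 + 3·0 = 0
  col ζ: 1·-2 + 1·0 + 1·0 + 1·0 + 2·1 + 3·0 = 0

y = (p0:1, p1:1, p2:1, p3:1, p4:2, p5:3)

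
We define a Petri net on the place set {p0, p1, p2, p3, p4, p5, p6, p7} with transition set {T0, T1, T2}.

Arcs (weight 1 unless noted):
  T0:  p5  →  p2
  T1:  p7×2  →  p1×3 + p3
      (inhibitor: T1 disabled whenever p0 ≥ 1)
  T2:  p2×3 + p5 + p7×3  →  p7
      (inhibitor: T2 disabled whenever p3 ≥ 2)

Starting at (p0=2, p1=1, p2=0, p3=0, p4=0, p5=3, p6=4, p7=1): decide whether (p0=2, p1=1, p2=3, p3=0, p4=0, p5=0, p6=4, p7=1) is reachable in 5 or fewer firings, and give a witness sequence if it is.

step 1: fire T0:  (p0=2, p1=1, p2=0, p3=0, p4=0, p5=3, p6=4, p7=1) → (p0=2, p1=1, p2=1, p3=0, p4=0, p5=2, p6=4, p7=1)
step 2: fire T0:  (p0=2, p1=1, p2=1, p3=0, p4=0, p5=2, p6=4, p7=1) → (p0=2, p1=1, p2=2, p3=0, p4=0, p5=1, p6=4, p7=1)
step 3: fire T0:  (p0=2, p1=1, p2=2, p3=0, p4=0, p5=1, p6=4, p7=1) → (p0=2, p1=1, p2=3, p3=0, p4=0, p5=0, p6=4, p7=1)

YES — reachable via ⟨T0, T0, T0⟩ (3 firings)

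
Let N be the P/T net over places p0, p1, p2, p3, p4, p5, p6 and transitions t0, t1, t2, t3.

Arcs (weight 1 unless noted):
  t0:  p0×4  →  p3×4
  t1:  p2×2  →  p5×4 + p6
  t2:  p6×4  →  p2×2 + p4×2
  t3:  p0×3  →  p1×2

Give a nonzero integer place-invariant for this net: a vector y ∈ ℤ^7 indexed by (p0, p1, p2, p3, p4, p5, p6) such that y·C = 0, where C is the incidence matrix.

y = (p0:2, p1:3, p2:0, p3:2, p4:0, p5:0, p6:0)

Incidence matrix C (rows=places, cols=transitions):
       t0   t1   t2   t3
   p0  -4    0    0   -3
   p1   0    0    0    2
   p2   0   -2    2    0
   p3   4    0    0    0
   p4   0    0    2    0
   p5   0    4    0    0
   p6   0    1   -4    0

Candidate y = [2, 3, 0, 2, 0, 0, 0]; check y·C column-wise:
  col t0: 2·-4 + 3·0 + 2·4 = 0
  col t1: 2·0 + 3·0 + 0·-2 + 2·0 + 0·4 + 0·1 = 0
  col t2: 2·0 + 3·0 + 0·2 + 2·0 + 0·2 + 0·-4 = 0
  col t3: 2·-3 + 3·2 + 2·0 = 0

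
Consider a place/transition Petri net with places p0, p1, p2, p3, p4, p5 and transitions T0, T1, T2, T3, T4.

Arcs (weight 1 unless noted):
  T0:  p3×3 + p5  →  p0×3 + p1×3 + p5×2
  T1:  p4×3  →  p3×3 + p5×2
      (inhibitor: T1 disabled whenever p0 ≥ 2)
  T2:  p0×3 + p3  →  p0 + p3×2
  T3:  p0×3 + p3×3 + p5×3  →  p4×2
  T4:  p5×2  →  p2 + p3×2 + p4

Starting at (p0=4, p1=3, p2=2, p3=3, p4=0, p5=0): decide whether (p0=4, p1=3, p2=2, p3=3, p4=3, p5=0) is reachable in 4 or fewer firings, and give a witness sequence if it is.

depth 0: 1 marking
depth 1: 2 markings reached so far
depth 2: 2 markings reached so far
(frontier empty at depth 2; search complete)
target is not among the 2 markings reachable within 4 steps

NO — not reachable within 4 firings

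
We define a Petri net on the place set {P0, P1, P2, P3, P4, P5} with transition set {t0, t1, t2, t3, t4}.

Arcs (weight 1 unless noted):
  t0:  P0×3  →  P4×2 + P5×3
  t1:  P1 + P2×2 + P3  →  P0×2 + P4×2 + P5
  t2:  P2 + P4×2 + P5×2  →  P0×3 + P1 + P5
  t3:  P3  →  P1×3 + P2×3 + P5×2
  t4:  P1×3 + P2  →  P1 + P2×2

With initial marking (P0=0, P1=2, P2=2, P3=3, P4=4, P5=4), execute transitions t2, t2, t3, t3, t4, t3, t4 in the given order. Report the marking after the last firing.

(P0=6, P1=9, P2=11, P3=0, P4=0, P5=8)

step 1: fire t2:  (P0=0, P1=2, P2=2, P3=3, P4=4, P5=4) → (P0=3, P1=3, P2=1, P3=3, P4=2, P5=3)
step 2: fire t2:  (P0=3, P1=3, P2=1, P3=3, P4=2, P5=3) → (P0=6, P1=4, P2=0, P3=3, P4=0, P5=2)
step 3: fire t3:  (P0=6, P1=4, P2=0, P3=3, P4=0, P5=2) → (P0=6, P1=7, P2=3, P3=2, P4=0, P5=4)
step 4: fire t3:  (P0=6, P1=7, P2=3, P3=2, P4=0, P5=4) → (P0=6, P1=10, P2=6, P3=1, P4=0, P5=6)
step 5: fire t4:  (P0=6, P1=10, P2=6, P3=1, P4=0, P5=6) → (P0=6, P1=8, P2=7, P3=1, P4=0, P5=6)
step 6: fire t3:  (P0=6, P1=8, P2=7, P3=1, P4=0, P5=6) → (P0=6, P1=11, P2=10, P3=0, P4=0, P5=8)
step 7: fire t4:  (P0=6, P1=11, P2=10, P3=0, P4=0, P5=8) → (P0=6, P1=9, P2=11, P3=0, P4=0, P5=8)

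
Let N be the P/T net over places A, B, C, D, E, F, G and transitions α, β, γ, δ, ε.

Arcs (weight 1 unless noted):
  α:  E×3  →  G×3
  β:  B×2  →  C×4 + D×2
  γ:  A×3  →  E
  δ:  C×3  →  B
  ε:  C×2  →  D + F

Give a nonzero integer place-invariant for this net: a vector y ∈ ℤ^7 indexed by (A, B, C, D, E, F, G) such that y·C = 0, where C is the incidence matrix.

y = (A:0, B:3, C:1, D:1, E:0, F:1, G:0)

Incidence matrix C (rows=places, cols=transitions):
        α    β    γ    δ    ε
    A   0    0   -3    0    0
    B   0   -2    0    1    0
    C   0    4    0   -3   -2
    D   0    2    0    0    1
    E  -3    0    1    0    0
    F   0    0    0    0    1
    G   3    0    0    0    0

Candidate y = [0, 3, 1, 1, 0, 1, 0]; check y·C column-wise:
  col α: 3·0 + 1·0 + 1·0 + 0·-3 + 1·0 + 0·3 = 0
  col β: 3·-2 + 1·4 + 1·2 + 1·0 = 0
  col γ: 0·-3 + 3·0 + 1·0 + 1·0 + 0·1 + 1·0 = 0
  col δ: 3·1 + 1·-3 + 1·0 + 1·0 = 0
  col ε: 3·0 + 1·-2 + 1·1 + 1·1 = 0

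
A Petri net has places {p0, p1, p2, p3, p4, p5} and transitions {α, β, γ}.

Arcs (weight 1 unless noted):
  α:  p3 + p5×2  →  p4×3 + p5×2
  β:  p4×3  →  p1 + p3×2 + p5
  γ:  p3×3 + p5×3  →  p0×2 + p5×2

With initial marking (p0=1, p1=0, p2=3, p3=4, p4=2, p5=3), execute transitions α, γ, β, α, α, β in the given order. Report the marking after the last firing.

(p0=3, p1=2, p2=3, p3=2, p4=5, p5=4)

step 1: fire α:  (p0=1, p1=0, p2=3, p3=4, p4=2, p5=3) → (p0=1, p1=0, p2=3, p3=3, p4=5, p5=3)
step 2: fire γ:  (p0=1, p1=0, p2=3, p3=3, p4=5, p5=3) → (p0=3, p1=0, p2=3, p3=0, p4=5, p5=2)
step 3: fire β:  (p0=3, p1=0, p2=3, p3=0, p4=5, p5=2) → (p0=3, p1=1, p2=3, p3=2, p4=2, p5=3)
step 4: fire α:  (p0=3, p1=1, p2=3, p3=2, p4=2, p5=3) → (p0=3, p1=1, p2=3, p3=1, p4=5, p5=3)
step 5: fire α:  (p0=3, p1=1, p2=3, p3=1, p4=5, p5=3) → (p0=3, p1=1, p2=3, p3=0, p4=8, p5=3)
step 6: fire β:  (p0=3, p1=1, p2=3, p3=0, p4=8, p5=3) → (p0=3, p1=2, p2=3, p3=2, p4=5, p5=4)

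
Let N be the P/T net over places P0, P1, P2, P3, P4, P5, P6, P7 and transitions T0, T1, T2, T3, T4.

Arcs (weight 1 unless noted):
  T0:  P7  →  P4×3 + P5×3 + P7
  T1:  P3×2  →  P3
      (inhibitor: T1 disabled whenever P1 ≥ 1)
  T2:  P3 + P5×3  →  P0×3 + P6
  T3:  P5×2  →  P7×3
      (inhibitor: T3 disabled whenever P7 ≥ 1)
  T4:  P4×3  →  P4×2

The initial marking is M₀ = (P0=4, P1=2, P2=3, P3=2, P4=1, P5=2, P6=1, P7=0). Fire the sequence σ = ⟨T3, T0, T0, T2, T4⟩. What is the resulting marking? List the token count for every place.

step 1: fire T3:  (P0=4, P1=2, P2=3, P3=2, P4=1, P5=2, P6=1, P7=0) → (P0=4, P1=2, P2=3, P3=2, P4=1, P5=0, P6=1, P7=3)
step 2: fire T0:  (P0=4, P1=2, P2=3, P3=2, P4=1, P5=0, P6=1, P7=3) → (P0=4, P1=2, P2=3, P3=2, P4=4, P5=3, P6=1, P7=3)
step 3: fire T0:  (P0=4, P1=2, P2=3, P3=2, P4=4, P5=3, P6=1, P7=3) → (P0=4, P1=2, P2=3, P3=2, P4=7, P5=6, P6=1, P7=3)
step 4: fire T2:  (P0=4, P1=2, P2=3, P3=2, P4=7, P5=6, P6=1, P7=3) → (P0=7, P1=2, P2=3, P3=1, P4=7, P5=3, P6=2, P7=3)
step 5: fire T4:  (P0=7, P1=2, P2=3, P3=1, P4=7, P5=3, P6=2, P7=3) → (P0=7, P1=2, P2=3, P3=1, P4=6, P5=3, P6=2, P7=3)

(P0=7, P1=2, P2=3, P3=1, P4=6, P5=3, P6=2, P7=3)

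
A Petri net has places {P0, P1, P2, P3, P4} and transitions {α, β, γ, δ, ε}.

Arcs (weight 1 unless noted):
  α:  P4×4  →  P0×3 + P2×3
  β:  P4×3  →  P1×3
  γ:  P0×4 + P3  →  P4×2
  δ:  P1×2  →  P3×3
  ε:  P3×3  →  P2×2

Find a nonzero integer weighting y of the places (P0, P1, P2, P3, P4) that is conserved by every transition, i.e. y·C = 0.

Incidence matrix C (rows=places, cols=transitions):
        α    β    γ    δ    ε
   P0   3    0   -4    0    0
   P1   0    3    0   -2    0
   P2   3    0    0    0    2
   P3   0    0   -1    3   -3
   P4  -4   -3    2    0    0

Candidate y = [1, 3, 3, 2, 3]; check y·C column-wise:
  col α: 1·3 + 3·0 + 3·3 + 2·0 + 3·-4 = 0
  col β: 1·0 + 3·3 + 3·0 + 2·0 + 3·-3 = 0
  col γ: 1·-4 + 3·0 + 3·0 + 2·-1 + 3·2 = 0
  col δ: 1·0 + 3·-2 + 3·0 + 2·3 + 3·0 = 0
  col ε: 1·0 + 3·0 + 3·2 + 2·-3 + 3·0 = 0

y = (P0:1, P1:3, P2:3, P3:2, P4:3)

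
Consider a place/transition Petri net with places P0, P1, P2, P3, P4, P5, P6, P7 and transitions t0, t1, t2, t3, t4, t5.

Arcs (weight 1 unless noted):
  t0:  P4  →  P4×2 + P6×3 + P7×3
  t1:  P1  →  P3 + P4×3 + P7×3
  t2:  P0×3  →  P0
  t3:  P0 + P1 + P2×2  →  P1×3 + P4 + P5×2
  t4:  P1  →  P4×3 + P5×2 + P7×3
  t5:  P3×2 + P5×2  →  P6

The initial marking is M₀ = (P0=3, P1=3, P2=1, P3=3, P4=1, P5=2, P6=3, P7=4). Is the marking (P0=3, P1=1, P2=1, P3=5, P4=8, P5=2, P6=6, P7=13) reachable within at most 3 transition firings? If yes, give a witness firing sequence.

YES — reachable via ⟨t0, t1, t1⟩ (3 firings)

step 1: fire t0:  (P0=3, P1=3, P2=1, P3=3, P4=1, P5=2, P6=3, P7=4) → (P0=3, P1=3, P2=1, P3=3, P4=2, P5=2, P6=6, P7=7)
step 2: fire t1:  (P0=3, P1=3, P2=1, P3=3, P4=2, P5=2, P6=6, P7=7) → (P0=3, P1=2, P2=1, P3=4, P4=5, P5=2, P6=6, P7=10)
step 3: fire t1:  (P0=3, P1=2, P2=1, P3=4, P4=5, P5=2, P6=6, P7=10) → (P0=3, P1=1, P2=1, P3=5, P4=8, P5=2, P6=6, P7=13)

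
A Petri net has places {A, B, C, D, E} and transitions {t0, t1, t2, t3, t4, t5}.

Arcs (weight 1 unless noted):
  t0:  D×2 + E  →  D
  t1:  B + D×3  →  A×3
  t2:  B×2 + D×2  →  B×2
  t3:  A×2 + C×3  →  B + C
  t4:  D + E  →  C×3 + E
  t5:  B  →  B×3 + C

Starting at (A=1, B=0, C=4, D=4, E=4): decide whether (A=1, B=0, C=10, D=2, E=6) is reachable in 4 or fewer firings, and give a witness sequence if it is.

depth 0: 1 marking
depth 1: 3 markings reached so far
depth 2: 6 markings reached so far
depth 3: 10 markings reached so far
depth 4: 14 markings reached so far
target is not among the 14 markings reachable within 4 steps

NO — not reachable within 4 firings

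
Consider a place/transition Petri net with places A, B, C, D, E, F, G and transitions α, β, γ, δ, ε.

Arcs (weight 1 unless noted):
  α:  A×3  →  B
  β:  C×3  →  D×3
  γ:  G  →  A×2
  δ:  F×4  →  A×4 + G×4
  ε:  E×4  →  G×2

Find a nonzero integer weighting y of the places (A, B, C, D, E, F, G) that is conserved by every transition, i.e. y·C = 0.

y = (A:0, B:0, C:1, D:1, E:0, F:0, G:0)

Incidence matrix C (rows=places, cols=transitions):
        α    β    γ    δ    ε
    A  -3    0    2    4    0
    B   1    0    0    0    0
    C   0   -3    0    0    0
    D   0    3    0    0    0
    E   0    0    0    0   -4
    F   0    0    0   -4    0
    G   0    0   -1    4    2

Candidate y = [0, 0, 1, 1, 0, 0, 0]; check y·C column-wise:
  col α: 0·-3 + 0·1 + 1·0 + 1·0 = 0
  col β: 1·-3 + 1·3 = 0
  col γ: 0·2 + 1·0 + 1·0 + 0·-1 = 0
  col δ: 0·4 + 1·0 + 1·0 + 0·-4 + 0·4 = 0
  col ε: 1·0 + 1·0 + 0·-4 + 0·2 = 0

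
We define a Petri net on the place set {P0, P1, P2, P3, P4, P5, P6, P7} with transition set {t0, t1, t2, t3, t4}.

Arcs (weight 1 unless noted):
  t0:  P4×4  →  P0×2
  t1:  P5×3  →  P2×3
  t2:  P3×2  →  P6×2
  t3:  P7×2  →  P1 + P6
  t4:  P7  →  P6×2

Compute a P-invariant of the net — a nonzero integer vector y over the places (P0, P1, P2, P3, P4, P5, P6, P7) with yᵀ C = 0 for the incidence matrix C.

Incidence matrix C (rows=places, cols=transitions):
       t0   t1   t2   t3   t4
   P0   2    0    0    0    0
   P1   0    0    0    1    0
   P2   0    3    0    0    0
   P3   0    0   -2    0    0
   P4  -4    0    0    0    0
   P5   0   -3    0    0    0
   P6   0    0    2    1    2
   P7   0    0    0   -2   -1

Candidate y = [2, 0, 0, 0, 1, 0, 0, 0]; check y·C column-wise:
  col t0: 2·2 + 1·-4 = 0
  col t1: 2·0 + 0·3 + 1·0 + 0·-3 = 0
  col t2: 2·0 + 0·-2 + 1·0 + 0·2 = 0
  col t3: 2·0 + 0·1 + 1·0 + 0·1 + 0·-2 = 0
  col t4: 2·0 + 1·0 + 0·2 + 0·-1 = 0

y = (P0:2, P1:0, P2:0, P3:0, P4:1, P5:0, P6:0, P7:0)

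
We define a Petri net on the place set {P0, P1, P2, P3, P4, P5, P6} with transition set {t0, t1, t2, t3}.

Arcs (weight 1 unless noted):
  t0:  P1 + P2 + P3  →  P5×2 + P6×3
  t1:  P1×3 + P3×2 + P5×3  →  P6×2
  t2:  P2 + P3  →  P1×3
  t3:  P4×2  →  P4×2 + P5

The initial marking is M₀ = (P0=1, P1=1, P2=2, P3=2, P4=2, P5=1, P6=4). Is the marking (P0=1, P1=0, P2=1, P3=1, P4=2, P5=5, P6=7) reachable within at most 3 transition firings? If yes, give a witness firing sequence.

step 1: fire t0:  (P0=1, P1=1, P2=2, P3=2, P4=2, P5=1, P6=4) → (P0=1, P1=0, P2=1, P3=1, P4=2, P5=3, P6=7)
step 2: fire t3:  (P0=1, P1=0, P2=1, P3=1, P4=2, P5=3, P6=7) → (P0=1, P1=0, P2=1, P3=1, P4=2, P5=4, P6=7)
step 3: fire t3:  (P0=1, P1=0, P2=1, P3=1, P4=2, P5=4, P6=7) → (P0=1, P1=0, P2=1, P3=1, P4=2, P5=5, P6=7)

YES — reachable via ⟨t0, t3, t3⟩ (3 firings)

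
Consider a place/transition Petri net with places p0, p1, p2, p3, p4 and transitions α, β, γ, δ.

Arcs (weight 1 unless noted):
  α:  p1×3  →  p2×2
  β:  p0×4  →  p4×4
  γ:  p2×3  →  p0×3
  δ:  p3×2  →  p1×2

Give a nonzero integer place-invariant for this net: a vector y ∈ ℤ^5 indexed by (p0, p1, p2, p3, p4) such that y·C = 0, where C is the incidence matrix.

y = (p0:3, p1:2, p2:3, p3:2, p4:3)

Incidence matrix C (rows=places, cols=transitions):
        α    β    γ    δ
   p0   0   -4    3    0
   p1  -3    0    0    2
   p2   2    0   -3    0
   p3   0    0    0   -2
   p4   0    4    0    0

Candidate y = [3, 2, 3, 2, 3]; check y·C column-wise:
  col α: 3·0 + 2·-3 + 3·2 + 2·0 + 3·0 = 0
  col β: 3·-4 + 2·0 + 3·0 + 2·0 + 3·4 = 0
  col γ: 3·3 + 2·0 + 3·-3 + 2·0 + 3·0 = 0
  col δ: 3·0 + 2·2 + 3·0 + 2·-2 + 3·0 = 0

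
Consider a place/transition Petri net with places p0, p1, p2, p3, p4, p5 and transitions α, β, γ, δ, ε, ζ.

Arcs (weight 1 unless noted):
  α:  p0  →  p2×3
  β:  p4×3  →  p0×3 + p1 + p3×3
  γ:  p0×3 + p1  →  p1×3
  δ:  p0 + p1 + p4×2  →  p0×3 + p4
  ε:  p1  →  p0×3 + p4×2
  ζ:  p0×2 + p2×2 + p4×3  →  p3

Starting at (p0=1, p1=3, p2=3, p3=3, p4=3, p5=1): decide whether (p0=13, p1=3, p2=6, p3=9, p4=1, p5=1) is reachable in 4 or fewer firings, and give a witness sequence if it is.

depth 0: 1 marking
depth 1: 5 markings reached so far
depth 2: 16 markings reached so far
depth 3: 37 markings reached so far
depth 4: 74 markings reached so far
target is not among the 74 markings reachable within 4 steps

NO — not reachable within 4 firings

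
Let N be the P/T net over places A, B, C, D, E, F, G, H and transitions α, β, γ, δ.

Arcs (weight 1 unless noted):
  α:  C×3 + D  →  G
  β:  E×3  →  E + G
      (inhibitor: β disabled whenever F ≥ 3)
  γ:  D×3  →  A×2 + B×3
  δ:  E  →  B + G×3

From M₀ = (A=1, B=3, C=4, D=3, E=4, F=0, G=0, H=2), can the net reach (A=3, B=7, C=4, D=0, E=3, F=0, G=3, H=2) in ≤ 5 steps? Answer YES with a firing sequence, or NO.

YES — reachable via ⟨γ, δ⟩ (2 firings)

step 1: fire γ:  (A=1, B=3, C=4, D=3, E=4, F=0, G=0, H=2) → (A=3, B=6, C=4, D=0, E=4, F=0, G=0, H=2)
step 2: fire δ:  (A=3, B=6, C=4, D=0, E=4, F=0, G=0, H=2) → (A=3, B=7, C=4, D=0, E=3, F=0, G=3, H=2)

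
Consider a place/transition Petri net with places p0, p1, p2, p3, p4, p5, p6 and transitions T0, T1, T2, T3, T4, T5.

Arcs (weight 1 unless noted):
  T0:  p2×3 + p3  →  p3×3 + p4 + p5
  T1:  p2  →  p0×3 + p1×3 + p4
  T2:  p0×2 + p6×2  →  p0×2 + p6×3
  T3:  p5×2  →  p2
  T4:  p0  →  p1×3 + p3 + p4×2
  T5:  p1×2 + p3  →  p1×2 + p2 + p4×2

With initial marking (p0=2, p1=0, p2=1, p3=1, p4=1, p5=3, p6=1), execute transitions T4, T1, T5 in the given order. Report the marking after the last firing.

step 1: fire T4:  (p0=2, p1=0, p2=1, p3=1, p4=1, p5=3, p6=1) → (p0=1, p1=3, p2=1, p3=2, p4=3, p5=3, p6=1)
step 2: fire T1:  (p0=1, p1=3, p2=1, p3=2, p4=3, p5=3, p6=1) → (p0=4, p1=6, p2=0, p3=2, p4=4, p5=3, p6=1)
step 3: fire T5:  (p0=4, p1=6, p2=0, p3=2, p4=4, p5=3, p6=1) → (p0=4, p1=6, p2=1, p3=1, p4=6, p5=3, p6=1)

(p0=4, p1=6, p2=1, p3=1, p4=6, p5=3, p6=1)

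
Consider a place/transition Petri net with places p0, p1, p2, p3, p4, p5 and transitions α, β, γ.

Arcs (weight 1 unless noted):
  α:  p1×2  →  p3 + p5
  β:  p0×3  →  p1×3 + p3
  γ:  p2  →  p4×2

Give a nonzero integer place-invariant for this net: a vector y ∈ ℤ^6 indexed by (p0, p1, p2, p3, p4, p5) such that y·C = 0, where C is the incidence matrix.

y = (p0:5, p1:3, p2:0, p3:6, p4:0, p5:0)

Incidence matrix C (rows=places, cols=transitions):
        α    β    γ
   p0   0   -3    0
   p1  -2    3    0
   p2   0    0   -1
   p3   1    1    0
   p4   0    0    2
   p5   1    0    0

Candidate y = [5, 3, 0, 6, 0, 0]; check y·C column-wise:
  col α: 5·0 + 3·-2 + 6·1 + 0·1 = 0
  col β: 5·-3 + 3·3 + 6·1 = 0
  col γ: 5·0 + 3·0 + 0·-1 + 6·0 + 0·2 = 0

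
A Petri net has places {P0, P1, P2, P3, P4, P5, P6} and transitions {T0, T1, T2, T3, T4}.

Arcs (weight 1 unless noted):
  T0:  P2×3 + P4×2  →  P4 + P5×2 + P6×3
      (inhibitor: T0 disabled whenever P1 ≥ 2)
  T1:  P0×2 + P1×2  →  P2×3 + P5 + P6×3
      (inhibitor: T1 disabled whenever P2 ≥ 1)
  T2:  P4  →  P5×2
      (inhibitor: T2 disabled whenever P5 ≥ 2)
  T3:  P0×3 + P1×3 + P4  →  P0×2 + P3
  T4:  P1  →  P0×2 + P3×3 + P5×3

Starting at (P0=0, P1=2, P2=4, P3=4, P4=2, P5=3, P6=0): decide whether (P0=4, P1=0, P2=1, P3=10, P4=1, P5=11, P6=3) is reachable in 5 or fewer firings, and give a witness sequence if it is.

step 1: fire T4:  (P0=0, P1=2, P2=4, P3=4, P4=2, P5=3, P6=0) → (P0=2, P1=1, P2=4, P3=7, P4=2, P5=6, P6=0)
step 2: fire T0:  (P0=2, P1=1, P2=4, P3=7, P4=2, P5=6, P6=0) → (P0=2, P1=1, P2=1, P3=7, P4=1, P5=8, P6=3)
step 3: fire T4:  (P0=2, P1=1, P2=1, P3=7, P4=1, P5=8, P6=3) → (P0=4, P1=0, P2=1, P3=10, P4=1, P5=11, P6=3)

YES — reachable via ⟨T4, T0, T4⟩ (3 firings)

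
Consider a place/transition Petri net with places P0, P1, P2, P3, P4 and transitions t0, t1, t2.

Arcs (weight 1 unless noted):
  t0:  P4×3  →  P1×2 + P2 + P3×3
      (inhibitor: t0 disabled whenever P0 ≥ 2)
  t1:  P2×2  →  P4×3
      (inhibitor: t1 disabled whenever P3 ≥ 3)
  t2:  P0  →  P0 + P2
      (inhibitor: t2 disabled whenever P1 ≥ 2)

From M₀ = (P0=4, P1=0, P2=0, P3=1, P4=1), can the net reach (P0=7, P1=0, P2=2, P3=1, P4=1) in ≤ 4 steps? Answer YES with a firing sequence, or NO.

depth 0: 1 marking
depth 1: 2 markings reached so far
depth 2: 3 markings reached so far
depth 3: 5 markings reached so far
depth 4: 7 markings reached so far
target is not among the 7 markings reachable within 4 steps

NO — not reachable within 4 firings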